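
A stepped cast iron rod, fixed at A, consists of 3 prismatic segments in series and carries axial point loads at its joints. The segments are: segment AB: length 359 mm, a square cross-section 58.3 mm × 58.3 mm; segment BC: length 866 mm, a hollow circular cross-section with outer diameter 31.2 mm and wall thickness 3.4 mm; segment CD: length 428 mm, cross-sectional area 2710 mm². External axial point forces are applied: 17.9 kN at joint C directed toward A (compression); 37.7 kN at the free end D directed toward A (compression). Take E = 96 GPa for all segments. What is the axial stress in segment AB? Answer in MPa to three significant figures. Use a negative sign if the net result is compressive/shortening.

-16.4 MPa

Internal axial forces (sectioning from the free end, tension +): N_CD = -37.7 kN, N_BC = -55.6 kN, N_AB = -55.6 kN.
A_AB = 3399 mm².
σ_AB = N_AB/A_AB = -55600/3399 = -16.36 MPa.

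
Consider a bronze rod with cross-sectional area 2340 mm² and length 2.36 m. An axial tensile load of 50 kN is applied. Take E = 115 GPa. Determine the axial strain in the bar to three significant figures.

σ = N/A = 21.37 MPa; ε = σ/E = 21.37/115000 = 1.858e-04.

1.86e-04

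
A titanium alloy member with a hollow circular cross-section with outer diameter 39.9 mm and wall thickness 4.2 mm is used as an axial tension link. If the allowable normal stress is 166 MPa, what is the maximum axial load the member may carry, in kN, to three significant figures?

A = 471.1 mm².
P_max = σ_allow · A = 166 · 471.1 = 78190 N = 78.19 kN.

78.2 kN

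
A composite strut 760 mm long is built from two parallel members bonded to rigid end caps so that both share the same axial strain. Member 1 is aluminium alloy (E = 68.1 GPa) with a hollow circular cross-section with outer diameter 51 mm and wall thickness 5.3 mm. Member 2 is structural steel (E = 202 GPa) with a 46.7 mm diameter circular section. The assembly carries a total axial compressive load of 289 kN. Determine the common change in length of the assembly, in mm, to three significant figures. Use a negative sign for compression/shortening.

-0.552 mm

A_1 = 760.9 mm².
A_2 = 1713 mm².
Equal strain + equilibrium ⇒ each member carries load in proportion to AE: A₁E₁ = 51820000 N, A₂E₂ = 346000000 N, ΣAE = 397800000 N.
δ = PL/ΣAE = -289000·760/397800000 = -0.5521 mm.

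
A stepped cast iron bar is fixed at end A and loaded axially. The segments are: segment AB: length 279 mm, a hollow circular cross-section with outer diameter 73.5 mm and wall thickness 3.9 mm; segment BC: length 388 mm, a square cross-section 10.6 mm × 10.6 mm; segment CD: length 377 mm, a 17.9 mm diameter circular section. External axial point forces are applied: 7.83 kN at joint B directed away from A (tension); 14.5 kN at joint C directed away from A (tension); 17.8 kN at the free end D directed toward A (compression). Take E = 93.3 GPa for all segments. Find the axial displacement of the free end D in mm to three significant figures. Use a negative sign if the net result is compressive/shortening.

-0.392 mm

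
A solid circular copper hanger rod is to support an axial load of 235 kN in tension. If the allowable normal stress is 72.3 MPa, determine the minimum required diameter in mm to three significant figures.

Required area A ≥ P/σ_allow = 235000/72.3 = 3250 mm².
For a solid circular section, d ≥ √(4A/π) = 64.33 mm.

64.3 mm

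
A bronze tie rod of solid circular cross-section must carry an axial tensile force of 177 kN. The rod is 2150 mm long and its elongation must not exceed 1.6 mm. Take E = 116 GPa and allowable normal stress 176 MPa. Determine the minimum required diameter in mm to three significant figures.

51.1 mm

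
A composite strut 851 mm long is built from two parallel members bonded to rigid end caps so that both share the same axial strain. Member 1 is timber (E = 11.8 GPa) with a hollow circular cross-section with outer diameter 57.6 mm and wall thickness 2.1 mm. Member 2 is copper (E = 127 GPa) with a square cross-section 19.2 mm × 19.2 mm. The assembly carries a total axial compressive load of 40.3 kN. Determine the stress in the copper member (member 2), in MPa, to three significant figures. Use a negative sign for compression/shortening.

-100 MPa

A_1 = 366.2 mm².
A_2 = 368.6 mm².
Equal strain + equilibrium ⇒ each member carries load in proportion to AE: A₁E₁ = 4321000 N, A₂E₂ = 46820000 N, ΣAE = 51140000 N.
σ₂ = P·E₂/ΣAE = -40300·127000/51140000 = -100.1 MPa.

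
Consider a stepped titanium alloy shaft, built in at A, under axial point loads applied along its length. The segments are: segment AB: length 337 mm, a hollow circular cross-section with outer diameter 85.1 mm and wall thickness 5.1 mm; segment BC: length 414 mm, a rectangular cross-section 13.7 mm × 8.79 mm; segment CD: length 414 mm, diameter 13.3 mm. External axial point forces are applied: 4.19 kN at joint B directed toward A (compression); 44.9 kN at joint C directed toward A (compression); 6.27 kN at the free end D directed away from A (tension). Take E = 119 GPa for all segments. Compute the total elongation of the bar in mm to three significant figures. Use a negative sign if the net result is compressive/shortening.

Internal axial forces (sectioning from the free end, tension +): N_CD = 6.27 kN, N_BC = -38.63 kN, N_AB = -42.82 kN.
A_AB = 1282 mm².
A_BC = 120.4 mm².
A_CD = 138.9 mm².
δ_AB = -42820·337/(1282·119000) = -0.09461 mm
δ_BC = -38630·414/(120.4·119000) = -1.116 mm
δ_CD = 6270·414/(138.9·119000) = 0.157 mm
δ = Σδ_i = -1.054 mm.

-1.05 mm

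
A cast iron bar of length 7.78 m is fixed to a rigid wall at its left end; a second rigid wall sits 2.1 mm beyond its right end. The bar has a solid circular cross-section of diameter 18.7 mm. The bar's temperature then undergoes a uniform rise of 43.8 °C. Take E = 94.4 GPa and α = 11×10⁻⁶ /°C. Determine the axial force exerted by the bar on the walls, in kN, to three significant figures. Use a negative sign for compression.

-5.49 kN

Free thermal expansion αLΔT = 11e-6 · 7780 · 43.8 = 3.748 mm.
The walls engage after the gap closes; constrained expansion = 3.748 − 2.1 = 1.648 mm.
The walls impose strain ε = −(1.648)/7780 = -2.1188e-04; σ = Eε = 94400 · -2.1188e-04 = -20 MPa.
Wall reaction R = σ·A = -20·274.6 = -5493 N = -5.493 kN.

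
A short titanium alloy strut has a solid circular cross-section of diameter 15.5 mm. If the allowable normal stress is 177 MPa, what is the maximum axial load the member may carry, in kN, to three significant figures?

33.4 kN

A = 188.7 mm².
P_max = σ_allow · A = 177 · 188.7 = 33400 N = 33.4 kN.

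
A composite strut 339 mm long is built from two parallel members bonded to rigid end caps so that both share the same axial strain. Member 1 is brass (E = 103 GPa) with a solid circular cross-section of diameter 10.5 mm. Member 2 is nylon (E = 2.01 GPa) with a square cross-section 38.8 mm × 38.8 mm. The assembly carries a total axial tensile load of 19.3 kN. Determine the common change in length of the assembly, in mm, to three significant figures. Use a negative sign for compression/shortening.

0.548 mm

A_1 = 86.59 mm².
A_2 = 1505 mm².
Equal strain + equilibrium ⇒ each member carries load in proportion to AE: A₁E₁ = 8919000 N, A₂E₂ = 3026000 N, ΣAE = 11940000 N.
δ = PL/ΣAE = 19300·339/11940000 = 0.5477 mm.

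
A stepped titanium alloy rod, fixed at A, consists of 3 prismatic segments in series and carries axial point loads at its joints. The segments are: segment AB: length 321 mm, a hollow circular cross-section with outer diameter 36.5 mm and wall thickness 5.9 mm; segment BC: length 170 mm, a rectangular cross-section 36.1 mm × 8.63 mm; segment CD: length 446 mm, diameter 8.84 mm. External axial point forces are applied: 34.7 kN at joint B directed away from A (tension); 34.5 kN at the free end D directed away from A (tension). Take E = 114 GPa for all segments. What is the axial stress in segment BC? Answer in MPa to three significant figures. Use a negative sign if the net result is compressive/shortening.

111 MPa

Internal axial forces (sectioning from the free end, tension +): N_CD = 34.5 kN, N_BC = 34.5 kN, N_AB = 69.2 kN.
A_BC = 311.5 mm².
σ_BC = N_BC/A_BC = 34500/311.5 = 110.7 MPa.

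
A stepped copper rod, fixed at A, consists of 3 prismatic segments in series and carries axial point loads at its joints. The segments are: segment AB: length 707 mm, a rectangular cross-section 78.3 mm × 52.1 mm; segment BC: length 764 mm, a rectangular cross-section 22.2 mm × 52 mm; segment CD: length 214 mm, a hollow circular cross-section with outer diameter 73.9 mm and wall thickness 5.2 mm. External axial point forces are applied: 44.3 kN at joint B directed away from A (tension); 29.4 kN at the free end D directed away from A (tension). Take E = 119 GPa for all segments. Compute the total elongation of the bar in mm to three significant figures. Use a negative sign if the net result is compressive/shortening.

0.318 mm

Internal axial forces (sectioning from the free end, tension +): N_CD = 29.4 kN, N_BC = 29.4 kN, N_AB = 73.7 kN.
A_AB = 4079 mm².
A_BC = 1154 mm².
A_CD = 1122 mm².
δ_AB = 73700·707/(4079·119000) = 0.1073 mm
δ_BC = 29400·764/(1154·119000) = 0.1635 mm
δ_CD = 29400·214/(1122·119000) = 0.04711 mm
δ = Σδ_i = 0.318 mm.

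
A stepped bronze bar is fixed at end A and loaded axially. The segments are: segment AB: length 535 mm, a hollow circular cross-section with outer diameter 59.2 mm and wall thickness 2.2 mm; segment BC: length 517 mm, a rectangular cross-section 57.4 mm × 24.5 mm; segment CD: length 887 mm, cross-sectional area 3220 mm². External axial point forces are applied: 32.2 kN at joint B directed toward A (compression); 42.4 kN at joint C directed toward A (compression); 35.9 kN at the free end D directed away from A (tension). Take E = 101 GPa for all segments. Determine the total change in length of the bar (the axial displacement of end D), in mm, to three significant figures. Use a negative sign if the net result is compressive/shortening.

Internal axial forces (sectioning from the free end, tension +): N_CD = 35.9 kN, N_BC = -6.5 kN, N_AB = -38.7 kN.
A_AB = 394 mm².
A_BC = 1406 mm².
δ_AB = -38700·535/(394·101000) = -0.5204 mm
δ_BC = -6500·517/(1406·101000) = -0.02366 mm
δ_CD = 35900·887/(3220·101000) = 0.09791 mm
δ = Σδ_i = -0.4461 mm.

-0.446 mm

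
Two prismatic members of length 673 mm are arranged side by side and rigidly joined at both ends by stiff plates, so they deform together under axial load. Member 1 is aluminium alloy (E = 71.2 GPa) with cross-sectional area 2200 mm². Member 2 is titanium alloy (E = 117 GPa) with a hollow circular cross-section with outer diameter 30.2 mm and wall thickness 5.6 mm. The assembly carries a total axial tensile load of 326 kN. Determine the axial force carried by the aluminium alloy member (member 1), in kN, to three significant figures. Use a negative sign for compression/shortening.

A_2 = 432.8 mm².
Equal strain + equilibrium ⇒ each member carries load in proportion to AE: A₁E₁ = 156600000 N, A₂E₂ = 50640000 N, ΣAE = 207300000 N.
F₁ = P·A₁E₁/ΣAE = 326000·156600000/207300000 = 246400 N.

246 kN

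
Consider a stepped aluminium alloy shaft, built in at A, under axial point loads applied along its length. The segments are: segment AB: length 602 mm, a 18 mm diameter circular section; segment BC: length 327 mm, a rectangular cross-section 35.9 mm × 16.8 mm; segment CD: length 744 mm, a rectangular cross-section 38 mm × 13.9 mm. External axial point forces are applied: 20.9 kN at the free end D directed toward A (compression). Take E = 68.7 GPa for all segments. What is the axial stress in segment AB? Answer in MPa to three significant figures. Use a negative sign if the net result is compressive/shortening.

-82.1 MPa

Internal axial forces (sectioning from the free end, tension +): N_CD = -20.9 kN, N_BC = -20.9 kN, N_AB = -20.9 kN.
A_AB = 254.5 mm².
σ_AB = N_AB/A_AB = -20900/254.5 = -82.13 MPa.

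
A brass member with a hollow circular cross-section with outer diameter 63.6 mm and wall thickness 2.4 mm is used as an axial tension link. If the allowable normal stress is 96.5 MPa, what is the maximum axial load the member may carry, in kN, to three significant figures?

A = 461.4 mm².
P_max = σ_allow · A = 96.5 · 461.4 = 44530 N = 44.53 kN.

44.5 kN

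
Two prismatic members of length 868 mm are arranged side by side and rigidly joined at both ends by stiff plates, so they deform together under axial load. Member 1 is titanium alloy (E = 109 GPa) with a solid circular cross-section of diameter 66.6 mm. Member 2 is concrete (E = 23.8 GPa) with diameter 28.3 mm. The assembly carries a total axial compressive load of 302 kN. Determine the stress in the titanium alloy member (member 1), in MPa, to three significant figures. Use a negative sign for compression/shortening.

A_1 = 3484 mm².
A_2 = 629 mm².
Equal strain + equilibrium ⇒ each member carries load in proportion to AE: A₁E₁ = 379700000 N, A₂E₂ = 14970000 N, ΣAE = 394700000 N.
σ₁ = P·E₁/ΣAE = -302000·109000/394700000 = -83.4 MPa.

-83.4 MPa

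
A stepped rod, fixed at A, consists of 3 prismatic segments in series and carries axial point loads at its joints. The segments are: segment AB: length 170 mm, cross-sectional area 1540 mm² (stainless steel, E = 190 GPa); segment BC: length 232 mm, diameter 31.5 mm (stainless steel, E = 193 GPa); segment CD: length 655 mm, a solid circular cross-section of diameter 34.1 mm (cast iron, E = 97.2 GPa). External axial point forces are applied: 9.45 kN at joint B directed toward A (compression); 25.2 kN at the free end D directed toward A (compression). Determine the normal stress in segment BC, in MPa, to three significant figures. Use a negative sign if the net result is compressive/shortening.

-32.3 MPa

Internal axial forces (sectioning from the free end, tension +): N_CD = -25.2 kN, N_BC = -25.2 kN, N_AB = -34.65 kN.
A_BC = 779.3 mm².
σ_BC = N_BC/A_BC = -25200/779.3 = -32.34 MPa.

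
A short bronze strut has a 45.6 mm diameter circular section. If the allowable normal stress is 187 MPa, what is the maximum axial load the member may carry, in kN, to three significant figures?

305 kN

A = 1633 mm².
P_max = σ_allow · A = 187 · 1633 = 305400 N = 305.4 kN.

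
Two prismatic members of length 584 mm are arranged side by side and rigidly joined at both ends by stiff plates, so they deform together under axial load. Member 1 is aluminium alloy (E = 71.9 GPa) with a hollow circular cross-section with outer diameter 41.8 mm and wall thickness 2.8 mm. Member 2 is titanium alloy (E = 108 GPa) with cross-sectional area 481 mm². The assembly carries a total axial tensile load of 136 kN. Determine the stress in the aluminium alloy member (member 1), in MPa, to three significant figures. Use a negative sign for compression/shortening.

128 MPa

A_1 = 343.1 mm².
Equal strain + equilibrium ⇒ each member carries load in proportion to AE: A₁E₁ = 24670000 N, A₂E₂ = 51950000 N, ΣAE = 76610000 N.
σ₁ = P·E₁/ΣAE = 136000·71900/76610000 = 127.6 MPa.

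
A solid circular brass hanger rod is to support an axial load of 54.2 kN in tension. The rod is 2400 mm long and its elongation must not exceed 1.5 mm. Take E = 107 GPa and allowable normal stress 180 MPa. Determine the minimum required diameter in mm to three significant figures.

32.1 mm

Required area A ≥ P/σ_allow = 54200/180 = 301.1 mm².
For a solid circular section, d ≥ √(4A/π) = 19.58 mm.
Elongation limit: A ≥ PL/(Eδ_allow) = 54200·2400/(107000·1.5) = 810.5 mm² ⇒ d ≥ 32.12 mm.
The elongation limit governs.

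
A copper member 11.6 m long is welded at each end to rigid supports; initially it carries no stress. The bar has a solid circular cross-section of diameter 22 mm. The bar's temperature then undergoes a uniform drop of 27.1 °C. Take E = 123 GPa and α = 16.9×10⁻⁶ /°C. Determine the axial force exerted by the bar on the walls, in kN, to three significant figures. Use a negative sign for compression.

21.4 kN

Free thermal expansion αLΔT = 16.9e-6 · 11600 · -27.1 = -5.313 mm.
The walls impose strain ε = −(-5.313)/11600 = 4.5799e-04; σ = Eε = 123000 · 4.5799e-04 = 56.33 MPa.
Wall reaction R = σ·A = 56.33·380.1 = 21410 N = 21.41 kN.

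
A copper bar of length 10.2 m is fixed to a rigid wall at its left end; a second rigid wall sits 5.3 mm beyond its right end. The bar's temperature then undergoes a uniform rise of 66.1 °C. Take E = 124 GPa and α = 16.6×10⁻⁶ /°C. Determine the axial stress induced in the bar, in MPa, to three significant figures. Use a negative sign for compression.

Free thermal expansion αLΔT = 16.6e-6 · 10200 · 66.1 = 11.19 mm.
The walls engage after the gap closes; constrained expansion = 11.19 − 5.3 = 5.892 mm.
The walls impose strain ε = −(5.892)/10200 = -5.7765e-04; σ = Eε = 124000 · -5.7765e-04 = -71.63 MPa.

-71.6 MPa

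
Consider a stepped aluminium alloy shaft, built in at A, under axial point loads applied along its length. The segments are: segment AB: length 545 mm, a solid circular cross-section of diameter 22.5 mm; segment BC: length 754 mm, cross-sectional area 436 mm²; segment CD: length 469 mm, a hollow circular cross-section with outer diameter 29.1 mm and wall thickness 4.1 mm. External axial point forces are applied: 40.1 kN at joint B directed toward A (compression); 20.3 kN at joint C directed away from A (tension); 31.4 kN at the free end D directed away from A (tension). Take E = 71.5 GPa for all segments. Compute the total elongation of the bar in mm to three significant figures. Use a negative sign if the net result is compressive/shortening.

2.11 mm

Internal axial forces (sectioning from the free end, tension +): N_CD = 31.4 kN, N_BC = 51.7 kN, N_AB = 11.6 kN.
A_AB = 397.6 mm².
A_CD = 322 mm².
δ_AB = 11600·545/(397.6·71500) = 0.2224 mm
δ_BC = 51700·754/(436·71500) = 1.25 mm
δ_CD = 31400·469/(322·71500) = 0.6396 mm
δ = Σδ_i = 2.112 mm.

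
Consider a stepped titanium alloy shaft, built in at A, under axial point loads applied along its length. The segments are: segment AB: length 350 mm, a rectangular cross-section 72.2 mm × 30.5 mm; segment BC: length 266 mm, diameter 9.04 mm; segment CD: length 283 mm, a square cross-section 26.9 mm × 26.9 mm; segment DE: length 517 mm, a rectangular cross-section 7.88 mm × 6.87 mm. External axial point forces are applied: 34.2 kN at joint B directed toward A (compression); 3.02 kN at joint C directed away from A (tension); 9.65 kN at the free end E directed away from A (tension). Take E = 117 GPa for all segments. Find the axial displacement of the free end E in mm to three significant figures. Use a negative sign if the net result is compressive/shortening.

1.24 mm

Internal axial forces (sectioning from the free end, tension +): N_DE = 9.65 kN, N_CD = 9.65 kN, N_BC = 12.67 kN, N_AB = -21.53 kN.
A_AB = 2202 mm².
A_BC = 64.18 mm².
A_CD = 723.6 mm².
A_DE = 54.14 mm².
δ_AB = -21530·350/(2202·117000) = -0.02925 mm
δ_BC = 12670·266/(64.18·117000) = 0.4488 mm
δ_CD = 9650·283/(723.6·117000) = 0.03226 mm
δ_DE = 9650·517/(54.14·117000) = 0.7877 mm
δ = Σδ_i = 1.239 mm.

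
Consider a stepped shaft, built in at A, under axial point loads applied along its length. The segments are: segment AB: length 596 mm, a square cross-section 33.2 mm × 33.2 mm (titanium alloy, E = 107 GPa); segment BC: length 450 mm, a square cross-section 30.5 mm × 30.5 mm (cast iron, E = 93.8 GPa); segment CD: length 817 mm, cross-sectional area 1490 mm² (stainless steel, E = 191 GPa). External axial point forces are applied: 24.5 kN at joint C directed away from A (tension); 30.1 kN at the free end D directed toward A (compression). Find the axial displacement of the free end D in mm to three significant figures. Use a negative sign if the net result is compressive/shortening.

Internal axial forces (sectioning from the free end, tension +): N_CD = -30.1 kN, N_BC = -5.6 kN, N_AB = -5.6 kN.
A_AB = 1102 mm².
A_BC = 930.2 mm².
δ_AB = -5600·596/(1102·107000) = -0.0283 mm
δ_BC = -5600·450/(930.2·93800) = -0.02888 mm
δ_CD = -30100·817/(1490·191000) = -0.08641 mm
δ = Σδ_i = -0.1436 mm.

-0.144 mm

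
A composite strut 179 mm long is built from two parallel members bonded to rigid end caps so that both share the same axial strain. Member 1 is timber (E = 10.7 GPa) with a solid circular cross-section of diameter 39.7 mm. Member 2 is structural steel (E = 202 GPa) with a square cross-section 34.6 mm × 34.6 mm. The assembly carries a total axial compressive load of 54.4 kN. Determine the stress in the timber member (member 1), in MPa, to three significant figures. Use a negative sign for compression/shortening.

-2.28 MPa

A_1 = 1238 mm².
A_2 = 1197 mm².
Equal strain + equilibrium ⇒ each member carries load in proportion to AE: A₁E₁ = 13250000 N, A₂E₂ = 241800000 N, ΣAE = 255100000 N.
σ₁ = P·E₁/ΣAE = -54400·10700/255100000 = -2.282 MPa.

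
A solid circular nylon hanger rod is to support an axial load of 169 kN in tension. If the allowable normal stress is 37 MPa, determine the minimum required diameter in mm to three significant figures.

76.3 mm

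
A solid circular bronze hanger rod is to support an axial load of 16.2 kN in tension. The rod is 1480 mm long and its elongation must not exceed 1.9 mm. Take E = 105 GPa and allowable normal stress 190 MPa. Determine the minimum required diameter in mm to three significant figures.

Required area A ≥ P/σ_allow = 16200/190 = 85.26 mm².
For a solid circular section, d ≥ √(4A/π) = 10.42 mm.
Elongation limit: A ≥ PL/(Eδ_allow) = 16200·1480/(105000·1.9) = 120.2 mm² ⇒ d ≥ 12.37 mm.
The elongation limit governs.

12.4 mm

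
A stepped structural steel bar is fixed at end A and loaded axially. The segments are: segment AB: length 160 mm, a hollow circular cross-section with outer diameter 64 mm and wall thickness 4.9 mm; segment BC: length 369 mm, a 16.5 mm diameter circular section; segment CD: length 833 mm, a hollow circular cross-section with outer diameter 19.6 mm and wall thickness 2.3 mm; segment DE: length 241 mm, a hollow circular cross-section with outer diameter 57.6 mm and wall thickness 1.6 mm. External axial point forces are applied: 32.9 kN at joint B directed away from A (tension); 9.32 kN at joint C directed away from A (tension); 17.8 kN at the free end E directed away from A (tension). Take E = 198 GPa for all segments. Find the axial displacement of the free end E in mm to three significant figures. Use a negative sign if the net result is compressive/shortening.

0.966 mm

Internal axial forces (sectioning from the free end, tension +): N_DE = 17.8 kN, N_CD = 17.8 kN, N_BC = 27.12 kN, N_AB = 60.02 kN.
A_AB = 909.8 mm².
A_BC = 213.8 mm².
A_CD = 125 mm².
A_DE = 281.5 mm².
δ_AB = 60020·160/(909.8·198000) = 0.05331 mm
δ_BC = 27120·369/(213.8·198000) = 0.2364 mm
δ_CD = 17800·833/(125·198000) = 0.5991 mm
δ_DE = 17800·241/(281.5·198000) = 0.07697 mm
δ = Σδ_i = 0.9657 mm.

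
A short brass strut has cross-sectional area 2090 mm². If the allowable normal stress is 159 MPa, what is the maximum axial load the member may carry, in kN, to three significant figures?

332 kN

P_max = σ_allow · A = 159 · 2090 = 332300 N = 332.3 kN.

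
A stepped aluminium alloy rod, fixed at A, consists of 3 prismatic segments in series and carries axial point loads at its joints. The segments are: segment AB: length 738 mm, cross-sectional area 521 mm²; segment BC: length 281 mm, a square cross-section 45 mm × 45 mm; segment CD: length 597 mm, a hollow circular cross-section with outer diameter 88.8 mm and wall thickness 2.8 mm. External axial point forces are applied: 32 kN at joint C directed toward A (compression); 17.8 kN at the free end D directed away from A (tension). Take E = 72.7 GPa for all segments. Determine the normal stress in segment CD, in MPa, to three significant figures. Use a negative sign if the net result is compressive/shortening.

Internal axial forces (sectioning from the free end, tension +): N_CD = 17.8 kN, N_BC = -14.2 kN, N_AB = -14.2 kN.
A_CD = 756.5 mm².
σ_CD = N_CD/A_CD = 17800/756.5 = 23.53 MPa.

23.5 MPa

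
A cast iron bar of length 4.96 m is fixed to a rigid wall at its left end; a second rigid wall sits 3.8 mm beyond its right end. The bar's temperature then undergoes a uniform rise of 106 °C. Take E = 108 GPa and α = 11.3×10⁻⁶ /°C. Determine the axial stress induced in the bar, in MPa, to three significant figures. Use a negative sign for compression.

-46.6 MPa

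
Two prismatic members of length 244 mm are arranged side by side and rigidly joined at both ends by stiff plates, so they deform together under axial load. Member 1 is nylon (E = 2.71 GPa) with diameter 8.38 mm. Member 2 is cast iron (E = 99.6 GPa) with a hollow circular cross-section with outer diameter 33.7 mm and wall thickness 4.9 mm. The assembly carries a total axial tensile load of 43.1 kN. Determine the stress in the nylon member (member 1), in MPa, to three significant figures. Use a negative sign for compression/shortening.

A_1 = 55.15 mm².
A_2 = 443.3 mm².
Equal strain + equilibrium ⇒ each member carries load in proportion to AE: A₁E₁ = 149500 N, A₂E₂ = 44160000 N, ΣAE = 44310000 N.
σ₁ = P·E₁/ΣAE = 43100·2710/44310000 = 2.636 MPa.

2.64 MPa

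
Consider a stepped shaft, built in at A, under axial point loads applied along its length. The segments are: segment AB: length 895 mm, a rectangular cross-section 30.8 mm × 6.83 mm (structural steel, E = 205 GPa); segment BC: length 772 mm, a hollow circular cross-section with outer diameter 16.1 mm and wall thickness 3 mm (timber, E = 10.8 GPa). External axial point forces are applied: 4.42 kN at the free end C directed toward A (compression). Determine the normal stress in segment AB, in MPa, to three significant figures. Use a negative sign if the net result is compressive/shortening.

-21.0 MPa

Internal axial forces (sectioning from the free end, tension +): N_BC = -4.42 kN, N_AB = -4.42 kN.
A_AB = 210.4 mm².
σ_AB = N_AB/A_AB = -4420/210.4 = -21.01 MPa.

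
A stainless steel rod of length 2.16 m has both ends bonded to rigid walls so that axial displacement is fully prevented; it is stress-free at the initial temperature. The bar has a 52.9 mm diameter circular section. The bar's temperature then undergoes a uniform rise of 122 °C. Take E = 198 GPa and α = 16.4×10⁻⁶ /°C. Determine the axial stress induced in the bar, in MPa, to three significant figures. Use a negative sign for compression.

-396 MPa

Free thermal expansion αLΔT = 16.4e-6 · 2160 · 122 = 4.322 mm.
The walls impose strain ε = −(4.322)/2160 = -2.0008e-03; σ = Eε = 198000 · -2.0008e-03 = -396.2 MPa.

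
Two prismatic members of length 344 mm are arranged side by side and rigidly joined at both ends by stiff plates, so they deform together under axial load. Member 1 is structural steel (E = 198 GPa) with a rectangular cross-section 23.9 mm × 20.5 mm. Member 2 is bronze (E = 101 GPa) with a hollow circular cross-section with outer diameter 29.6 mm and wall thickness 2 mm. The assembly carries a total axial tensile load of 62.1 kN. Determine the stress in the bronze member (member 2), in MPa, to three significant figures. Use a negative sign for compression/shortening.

A_1 = 489.9 mm².
A_2 = 173.4 mm².
Equal strain + equilibrium ⇒ each member carries load in proportion to AE: A₁E₁ = 97010000 N, A₂E₂ = 17520000 N, ΣAE = 114500000 N.
σ₂ = P·E₂/ΣAE = 62100·101000/114500000 = 54.77 MPa.

54.8 MPa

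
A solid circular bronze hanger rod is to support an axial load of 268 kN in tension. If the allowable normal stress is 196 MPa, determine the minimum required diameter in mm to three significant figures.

Required area A ≥ P/σ_allow = 268000/196 = 1367 mm².
For a solid circular section, d ≥ √(4A/π) = 41.72 mm.

41.7 mm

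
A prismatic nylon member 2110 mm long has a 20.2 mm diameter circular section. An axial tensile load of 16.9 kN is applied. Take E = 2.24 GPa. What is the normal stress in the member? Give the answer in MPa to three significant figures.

52.7 MPa

A = 320.5 mm².
σ = N/A = 16900/320.5 = 52.73 MPa.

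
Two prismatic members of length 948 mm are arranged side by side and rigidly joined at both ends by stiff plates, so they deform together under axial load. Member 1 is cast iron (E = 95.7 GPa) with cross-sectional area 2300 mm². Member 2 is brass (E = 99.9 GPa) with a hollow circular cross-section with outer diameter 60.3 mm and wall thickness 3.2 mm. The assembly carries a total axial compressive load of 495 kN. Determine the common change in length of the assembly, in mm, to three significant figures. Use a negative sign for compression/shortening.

-1.69 mm

A_2 = 574 mm².
Equal strain + equilibrium ⇒ each member carries load in proportion to AE: A₁E₁ = 220100000 N, A₂E₂ = 57350000 N, ΣAE = 277500000 N.
δ = PL/ΣAE = -495000·948/277500000 = -1.691 mm.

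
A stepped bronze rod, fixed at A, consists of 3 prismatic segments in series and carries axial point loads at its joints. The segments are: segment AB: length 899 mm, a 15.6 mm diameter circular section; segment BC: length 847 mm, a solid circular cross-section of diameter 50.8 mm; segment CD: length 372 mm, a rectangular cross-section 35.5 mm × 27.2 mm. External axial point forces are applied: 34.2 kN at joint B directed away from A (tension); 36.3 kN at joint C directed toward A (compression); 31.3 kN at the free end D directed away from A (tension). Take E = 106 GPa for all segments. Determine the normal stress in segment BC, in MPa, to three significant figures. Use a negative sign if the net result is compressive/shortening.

Internal axial forces (sectioning from the free end, tension +): N_CD = 31.3 kN, N_BC = -5 kN, N_AB = 29.2 kN.
A_BC = 2027 mm².
σ_BC = N_BC/A_BC = -5000/2027 = -2.467 MPa.

-2.47 MPa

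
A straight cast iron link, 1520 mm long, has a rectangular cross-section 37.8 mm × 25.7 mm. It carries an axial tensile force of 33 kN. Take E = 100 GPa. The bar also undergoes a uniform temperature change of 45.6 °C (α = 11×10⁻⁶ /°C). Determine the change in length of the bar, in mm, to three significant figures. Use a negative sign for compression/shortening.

1.28 mm

A = 971.5 mm².
δ_mech = NL/(AE) = 33000·1520/(971.5·100000) = 0.5163 mm.
δ_thermal = αLΔT = 11e-6·1520·45.6 = 0.7624 mm.
δ = δ_mech + δ_thermal = 1.279 mm.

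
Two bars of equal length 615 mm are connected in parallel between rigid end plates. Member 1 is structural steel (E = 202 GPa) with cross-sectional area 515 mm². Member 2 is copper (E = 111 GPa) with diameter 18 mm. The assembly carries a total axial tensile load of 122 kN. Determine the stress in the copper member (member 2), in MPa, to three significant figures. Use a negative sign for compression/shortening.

102 MPa

A_2 = 254.5 mm².
Equal strain + equilibrium ⇒ each member carries load in proportion to AE: A₁E₁ = 104000000 N, A₂E₂ = 28250000 N, ΣAE = 132300000 N.
σ₂ = P·E₂/ΣAE = 122000·111000/132300000 = 102.4 MPa.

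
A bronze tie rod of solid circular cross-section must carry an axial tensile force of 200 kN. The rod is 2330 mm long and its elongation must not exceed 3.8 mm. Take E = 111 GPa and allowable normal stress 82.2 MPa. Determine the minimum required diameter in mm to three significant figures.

55.7 mm

Required area A ≥ P/σ_allow = 200000/82.2 = 2433 mm².
For a solid circular section, d ≥ √(4A/π) = 55.66 mm.
Elongation limit: A ≥ PL/(Eδ_allow) = 200000·2330/(111000·3.8) = 1105 mm² ⇒ d ≥ 37.51 mm.
The stress limit governs.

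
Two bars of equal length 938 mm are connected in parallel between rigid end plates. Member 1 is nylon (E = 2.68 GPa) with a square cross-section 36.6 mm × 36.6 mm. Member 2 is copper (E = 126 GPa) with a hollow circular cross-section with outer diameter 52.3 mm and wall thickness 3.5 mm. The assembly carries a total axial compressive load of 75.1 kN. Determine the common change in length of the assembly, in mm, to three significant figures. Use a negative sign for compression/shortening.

-0.989 mm

A_1 = 1340 mm².
A_2 = 536.6 mm².
Equal strain + equilibrium ⇒ each member carries load in proportion to AE: A₁E₁ = 3590000 N, A₂E₂ = 67610000 N, ΣAE = 71200000 N.
δ = PL/ΣAE = -75100·938/71200000 = -0.9894 mm.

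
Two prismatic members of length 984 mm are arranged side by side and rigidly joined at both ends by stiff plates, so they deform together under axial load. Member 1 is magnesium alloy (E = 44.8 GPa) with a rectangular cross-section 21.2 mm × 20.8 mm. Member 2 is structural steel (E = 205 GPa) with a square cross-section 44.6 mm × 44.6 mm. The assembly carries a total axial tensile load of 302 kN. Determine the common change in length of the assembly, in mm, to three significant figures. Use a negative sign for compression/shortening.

A_1 = 441 mm².
A_2 = 1989 mm².
Equal strain + equilibrium ⇒ each member carries load in proportion to AE: A₁E₁ = 19760000 N, A₂E₂ = 407800000 N, ΣAE = 427500000 N.
δ = PL/ΣAE = 302000·984/427500000 = 0.6951 mm.

0.695 mm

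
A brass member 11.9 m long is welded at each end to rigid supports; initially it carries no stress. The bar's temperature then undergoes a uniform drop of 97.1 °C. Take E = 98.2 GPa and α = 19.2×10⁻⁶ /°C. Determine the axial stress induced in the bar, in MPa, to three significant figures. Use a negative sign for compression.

183 MPa

Free thermal expansion αLΔT = 19.2e-6 · 11900 · -97.1 = -22.19 mm.
The walls impose strain ε = −(-22.19)/11900 = 1.8643e-03; σ = Eε = 98200 · 1.8643e-03 = 183.1 MPa.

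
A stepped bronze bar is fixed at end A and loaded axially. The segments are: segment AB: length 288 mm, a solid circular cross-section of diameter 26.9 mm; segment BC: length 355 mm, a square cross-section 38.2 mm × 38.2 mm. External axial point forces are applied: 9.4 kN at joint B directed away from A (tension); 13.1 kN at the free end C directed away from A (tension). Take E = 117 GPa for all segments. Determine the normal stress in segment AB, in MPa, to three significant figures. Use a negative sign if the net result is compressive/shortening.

Internal axial forces (sectioning from the free end, tension +): N_BC = 13.1 kN, N_AB = 22.5 kN.
A_AB = 568.3 mm².
σ_AB = N_AB/A_AB = 22500/568.3 = 39.59 MPa.

39.6 MPa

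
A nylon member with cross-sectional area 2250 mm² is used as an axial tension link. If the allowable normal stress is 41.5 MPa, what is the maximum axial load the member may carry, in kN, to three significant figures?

93.4 kN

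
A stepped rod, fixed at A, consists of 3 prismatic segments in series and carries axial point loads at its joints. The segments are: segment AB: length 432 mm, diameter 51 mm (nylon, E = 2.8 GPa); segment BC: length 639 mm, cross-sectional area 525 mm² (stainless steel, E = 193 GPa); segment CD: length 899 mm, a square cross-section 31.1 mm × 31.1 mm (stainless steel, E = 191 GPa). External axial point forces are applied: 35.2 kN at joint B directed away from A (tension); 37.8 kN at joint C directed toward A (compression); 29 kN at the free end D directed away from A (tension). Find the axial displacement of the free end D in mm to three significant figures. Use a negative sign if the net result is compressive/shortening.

2.08 mm

Internal axial forces (sectioning from the free end, tension +): N_CD = 29 kN, N_BC = -8.8 kN, N_AB = 26.4 kN.
A_AB = 2043 mm².
A_CD = 967.2 mm².
δ_AB = 26400·432/(2043·2800) = 1.994 mm
δ_BC = -8800·639/(525·193000) = -0.0555 mm
δ_CD = 29000·899/(967.2·191000) = 0.1411 mm
δ = Σδ_i = 2.08 mm.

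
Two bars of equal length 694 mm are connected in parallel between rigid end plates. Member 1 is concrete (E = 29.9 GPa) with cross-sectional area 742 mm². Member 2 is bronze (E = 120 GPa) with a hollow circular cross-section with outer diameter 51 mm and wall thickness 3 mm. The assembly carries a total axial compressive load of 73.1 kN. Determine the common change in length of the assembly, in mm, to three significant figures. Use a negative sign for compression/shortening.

A_2 = 452.4 mm².
Equal strain + equilibrium ⇒ each member carries load in proportion to AE: A₁E₁ = 22190000 N, A₂E₂ = 54290000 N, ΣAE = 76470000 N.
δ = PL/ΣAE = -73100·694/76470000 = -0.6634 mm.

-0.663 mm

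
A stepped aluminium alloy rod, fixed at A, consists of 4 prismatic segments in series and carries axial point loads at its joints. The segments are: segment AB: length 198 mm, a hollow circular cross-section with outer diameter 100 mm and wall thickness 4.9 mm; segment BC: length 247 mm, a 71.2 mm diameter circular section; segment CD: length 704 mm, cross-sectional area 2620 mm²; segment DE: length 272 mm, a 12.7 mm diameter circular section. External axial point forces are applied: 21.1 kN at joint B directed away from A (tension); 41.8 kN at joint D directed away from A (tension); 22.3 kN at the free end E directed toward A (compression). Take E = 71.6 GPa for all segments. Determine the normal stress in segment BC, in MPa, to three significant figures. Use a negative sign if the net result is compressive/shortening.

Internal axial forces (sectioning from the free end, tension +): N_DE = -22.3 kN, N_CD = 19.5 kN, N_BC = 19.5 kN, N_AB = 40.6 kN.
A_BC = 3982 mm².
σ_BC = N_BC/A_BC = 19500/3982 = 4.898 MPa.

4.90 MPa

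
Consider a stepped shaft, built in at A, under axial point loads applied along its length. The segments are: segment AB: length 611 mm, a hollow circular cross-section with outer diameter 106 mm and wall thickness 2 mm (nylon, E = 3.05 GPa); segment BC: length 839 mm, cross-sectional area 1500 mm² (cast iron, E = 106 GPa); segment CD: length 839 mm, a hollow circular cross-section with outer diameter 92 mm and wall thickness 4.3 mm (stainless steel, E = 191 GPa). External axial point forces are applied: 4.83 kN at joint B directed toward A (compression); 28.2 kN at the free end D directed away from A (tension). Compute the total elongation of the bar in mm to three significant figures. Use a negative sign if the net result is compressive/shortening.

Internal axial forces (sectioning from the free end, tension +): N_CD = 28.2 kN, N_BC = 28.2 kN, N_AB = 23.37 kN.
A_AB = 653.5 mm².
A_CD = 1185 mm².
δ_AB = 23370·611/(653.5·3050) = 7.165 mm
δ_BC = 28200·839/(1500·106000) = 0.1488 mm
δ_CD = 28200·839/(1185·191000) = 0.1046 mm
δ = Σδ_i = 7.418 mm.

7.42 mm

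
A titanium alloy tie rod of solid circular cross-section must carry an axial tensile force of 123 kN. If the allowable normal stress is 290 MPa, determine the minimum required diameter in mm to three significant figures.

Required area A ≥ P/σ_allow = 123000/290 = 424.1 mm².
For a solid circular section, d ≥ √(4A/π) = 23.24 mm.

23.2 mm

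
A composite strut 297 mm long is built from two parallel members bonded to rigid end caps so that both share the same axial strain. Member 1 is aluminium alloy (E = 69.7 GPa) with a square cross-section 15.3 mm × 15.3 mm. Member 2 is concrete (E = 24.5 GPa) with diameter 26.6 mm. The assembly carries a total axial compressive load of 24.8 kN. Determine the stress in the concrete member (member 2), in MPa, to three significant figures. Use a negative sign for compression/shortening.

-20.3 MPa

A_1 = 234.1 mm².
A_2 = 555.7 mm².
Equal strain + equilibrium ⇒ each member carries load in proportion to AE: A₁E₁ = 16320000 N, A₂E₂ = 13620000 N, ΣAE = 29930000 N.
σ₂ = P·E₂/ΣAE = -24800·24500/29930000 = -20.3 MPa.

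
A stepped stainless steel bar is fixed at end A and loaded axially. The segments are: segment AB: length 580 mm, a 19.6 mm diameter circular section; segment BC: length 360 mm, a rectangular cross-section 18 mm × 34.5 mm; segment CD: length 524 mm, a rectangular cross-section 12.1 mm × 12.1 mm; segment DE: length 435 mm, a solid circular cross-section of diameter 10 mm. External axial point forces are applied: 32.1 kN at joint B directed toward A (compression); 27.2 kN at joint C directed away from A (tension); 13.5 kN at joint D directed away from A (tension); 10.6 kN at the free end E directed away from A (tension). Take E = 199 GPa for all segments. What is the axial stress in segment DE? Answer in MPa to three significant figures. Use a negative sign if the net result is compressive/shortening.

135 MPa

Internal axial forces (sectioning from the free end, tension +): N_DE = 10.6 kN, N_CD = 24.1 kN, N_BC = 51.3 kN, N_AB = 19.2 kN.
A_DE = 78.54 mm².
σ_DE = N_DE/A_DE = 10600/78.54 = 135 MPa.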